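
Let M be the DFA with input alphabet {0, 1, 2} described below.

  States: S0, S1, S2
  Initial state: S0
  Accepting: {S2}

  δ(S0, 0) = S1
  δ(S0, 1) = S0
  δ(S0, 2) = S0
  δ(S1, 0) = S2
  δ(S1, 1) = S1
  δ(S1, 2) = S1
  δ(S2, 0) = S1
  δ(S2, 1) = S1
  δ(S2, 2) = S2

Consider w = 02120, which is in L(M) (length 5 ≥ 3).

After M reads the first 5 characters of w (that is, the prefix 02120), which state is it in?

S2

Run of M on the first 5 characters of w = 0 2 1 2 0:
  step 0: S0  (start)
  step 1: S1  (read 0: S0→S1)
  step 2: S1  (read 2: S1→S1)
  step 3: S1  (read 1: S1→S1)
  step 4: S1  (read 2: S1→S1)
  step 5: S2  (read 0: S1→S2)

After reading 5 characters, M is in state S2.
(This kind of state-tracing is the core of the pumping-lemma construction: with 3 states, pigeonhole forces a repeat within the first 3 steps.)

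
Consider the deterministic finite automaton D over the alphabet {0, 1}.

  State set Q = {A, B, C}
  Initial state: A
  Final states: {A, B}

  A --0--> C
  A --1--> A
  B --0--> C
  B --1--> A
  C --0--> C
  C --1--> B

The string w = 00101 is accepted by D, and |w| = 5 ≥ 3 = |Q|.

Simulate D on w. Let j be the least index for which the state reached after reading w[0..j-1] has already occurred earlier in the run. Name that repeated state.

State sequence: A -0-> C -0-> C -1-> B -0-> C -1-> B
First repeat at step 2: C was already visited.

The earliest repeat is at step j = 2: D is in C, which it already visited at step i = 1.
Pumping length from the standard proof: p = 3 (the number of states). The repeated state found above gives |xy| = j ≤ 3 and |y| = j − i ≥ 1.

C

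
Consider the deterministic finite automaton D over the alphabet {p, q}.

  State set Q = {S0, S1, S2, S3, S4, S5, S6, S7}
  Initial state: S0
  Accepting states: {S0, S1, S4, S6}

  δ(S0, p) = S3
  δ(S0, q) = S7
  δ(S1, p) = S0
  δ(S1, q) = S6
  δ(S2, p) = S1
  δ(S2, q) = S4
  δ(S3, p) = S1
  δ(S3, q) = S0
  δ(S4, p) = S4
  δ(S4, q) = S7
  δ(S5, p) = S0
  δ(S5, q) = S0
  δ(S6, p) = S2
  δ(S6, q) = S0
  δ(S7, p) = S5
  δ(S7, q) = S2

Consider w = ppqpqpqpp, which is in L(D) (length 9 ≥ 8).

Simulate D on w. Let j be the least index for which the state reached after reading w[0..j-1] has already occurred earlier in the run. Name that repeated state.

S4

State sequence: S0 -p-> S3 -p-> S1 -q-> S6 -p-> S2 -q-> S4 -p-> S4 -q-> S7 -p-> S5 -p-> S0
First repeat at step 6: S4 was already visited.

The earliest repeat is at step j = 6: D is in S4, which it already visited at step i = 5.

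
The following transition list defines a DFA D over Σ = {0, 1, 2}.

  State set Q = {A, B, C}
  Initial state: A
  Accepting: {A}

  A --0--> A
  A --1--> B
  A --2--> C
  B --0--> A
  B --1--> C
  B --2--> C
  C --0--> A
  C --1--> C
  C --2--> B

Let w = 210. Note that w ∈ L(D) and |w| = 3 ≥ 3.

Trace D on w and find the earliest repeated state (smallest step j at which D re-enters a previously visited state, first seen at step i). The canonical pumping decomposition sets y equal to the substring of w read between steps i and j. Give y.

Run of D on w = 2 1 0:
  step 0: A  (start)
  step 1: C  (read 2: A→C)
  step 2: C  (read 1: C→C)   ← first repeat (C seen earlier)
  step 3: A  (read 0: C→A)

So i = 1, j = 2, giving x = w[0:1] = 2, y = w[1:2] = 1, z = w[2:3] = 0.
Check: |xy| = 2 ≤ 3 and |y| = 1 ≥ 1. Reading y takes D from C back to C, so every xyⁱz is accepted.

1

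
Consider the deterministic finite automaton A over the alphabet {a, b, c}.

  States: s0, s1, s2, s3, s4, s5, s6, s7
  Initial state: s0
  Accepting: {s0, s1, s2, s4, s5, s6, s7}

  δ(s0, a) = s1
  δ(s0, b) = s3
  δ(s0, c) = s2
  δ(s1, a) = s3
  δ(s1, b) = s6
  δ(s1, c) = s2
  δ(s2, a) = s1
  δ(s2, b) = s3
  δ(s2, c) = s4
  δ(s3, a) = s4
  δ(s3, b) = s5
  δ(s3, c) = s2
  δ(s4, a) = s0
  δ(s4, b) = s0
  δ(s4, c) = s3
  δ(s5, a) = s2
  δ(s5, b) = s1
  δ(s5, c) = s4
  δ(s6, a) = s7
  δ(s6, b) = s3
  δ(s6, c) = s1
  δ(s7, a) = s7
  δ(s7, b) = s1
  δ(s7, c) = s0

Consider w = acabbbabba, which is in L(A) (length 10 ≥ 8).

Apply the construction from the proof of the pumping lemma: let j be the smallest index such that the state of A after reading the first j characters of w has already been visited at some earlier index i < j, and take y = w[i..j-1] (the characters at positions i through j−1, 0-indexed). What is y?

Run of A on w = a c a b b b a b b a:
  step 0: s0  (start)
  step 1: s1  (read a: s0→s1)
  step 2: s2  (read c: s1→s2)
  step 3: s1  (read a: s2→s1)   ← first repeat (s1 seen earlier)
  step 4: s6  (read b: s1→s6)
  step 5: s3  (read b: s6→s3)
  step 6: s5  (read b: s3→s5)
  step 7: s2  (read a: s5→s2)
  step 8: s3  (read b: s2→s3)
  step 9: s5  (read b: s3→s5)
  step 10: s2  (read a: s5→s2)

So i = 1, j = 3, giving x = w[0:1] = a, y = w[1:3] = ca, z = w[3:10] = bbbabba.
Check: |xy| = 3 ≤ 8 and |y| = 2 ≥ 1. Reading y takes A from s1 back to s1, so every xyⁱz is accepted.

ca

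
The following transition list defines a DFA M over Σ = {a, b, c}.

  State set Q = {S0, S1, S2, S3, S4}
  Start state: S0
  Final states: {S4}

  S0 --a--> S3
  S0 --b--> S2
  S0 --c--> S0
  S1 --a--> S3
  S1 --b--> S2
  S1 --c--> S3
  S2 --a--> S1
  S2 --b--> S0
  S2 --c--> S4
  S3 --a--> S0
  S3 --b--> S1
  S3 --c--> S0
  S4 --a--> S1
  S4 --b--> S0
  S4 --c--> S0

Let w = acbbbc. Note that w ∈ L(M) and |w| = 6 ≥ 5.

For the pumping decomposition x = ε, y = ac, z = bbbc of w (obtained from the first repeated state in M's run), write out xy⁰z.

bbbc

xy⁰z = xz = ε·bbbc = bbbc.
Reading y = ac takes M from S0 back to S0, so after x the machine is still in S0, and z then leads to the accepting state S4. Hence bbbc ∈ L(M).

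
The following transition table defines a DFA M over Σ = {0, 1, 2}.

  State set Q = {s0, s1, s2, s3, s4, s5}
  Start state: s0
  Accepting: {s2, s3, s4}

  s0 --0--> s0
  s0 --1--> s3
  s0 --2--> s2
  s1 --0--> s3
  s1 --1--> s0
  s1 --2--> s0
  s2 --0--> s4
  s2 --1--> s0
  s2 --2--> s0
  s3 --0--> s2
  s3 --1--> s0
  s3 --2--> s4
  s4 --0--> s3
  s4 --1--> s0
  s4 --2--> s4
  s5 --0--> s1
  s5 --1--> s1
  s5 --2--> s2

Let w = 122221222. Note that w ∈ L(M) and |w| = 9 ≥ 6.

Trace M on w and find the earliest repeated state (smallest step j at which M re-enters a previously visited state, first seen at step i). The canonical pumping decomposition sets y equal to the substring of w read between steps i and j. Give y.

Run of M on w = 1 2 2 2 2 1 2 2 2:
  step 0: s0  (start)
  step 1: s3  (read 1: s0→s3)
  step 2: s4  (read 2: s3→s4)
  step 3: s4  (read 2: s4→s4)   ← first repeat (s4 seen earlier)
  step 4: s4  (read 2: s4→s4)
  step 5: s4  (read 2: s4→s4)
  step 6: s0  (read 1: s4→s0)
  step 7: s2  (read 2: s0→s2)
  step 8: s0  (read 2: s2→s0)
  step 9: s2  (read 2: s0→s2)

So i = 2, j = 3, giving x = w[0:2] = 12, y = w[2:3] = 2, z = w[3:9] = 221222.
Check: |xy| = 3 ≤ 6 and |y| = 1 ≥ 1. Reading y takes M from s4 back to s4, so every xyⁱz is accepted.
Since M has 6 states, any run of length ≥ 6 visits 6+1 states, so by pigeonhole some state repeats within the first 6 steps — that repeat gives the pumpable loop.

2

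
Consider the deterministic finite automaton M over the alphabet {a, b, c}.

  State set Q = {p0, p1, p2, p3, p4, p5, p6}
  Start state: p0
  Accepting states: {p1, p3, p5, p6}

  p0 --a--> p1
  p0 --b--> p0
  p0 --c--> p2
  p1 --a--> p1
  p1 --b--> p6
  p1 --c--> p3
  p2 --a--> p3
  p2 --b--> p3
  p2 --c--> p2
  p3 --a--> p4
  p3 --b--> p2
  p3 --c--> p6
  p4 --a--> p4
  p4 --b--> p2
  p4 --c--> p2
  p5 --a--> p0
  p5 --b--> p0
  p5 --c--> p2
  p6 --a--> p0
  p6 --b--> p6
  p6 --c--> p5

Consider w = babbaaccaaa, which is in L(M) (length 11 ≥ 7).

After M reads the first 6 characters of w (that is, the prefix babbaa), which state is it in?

p1

Run of M on the first 6 characters of w = b a b b a a:
  step 0: p0  (start)
  step 1: p0  (read b: p0→p0)
  step 2: p1  (read a: p0→p1)
  step 3: p6  (read b: p1→p6)
  step 4: p6  (read b: p6→p6)
  step 5: p0  (read a: p6→p0)
  step 6: p1  (read a: p0→p1)

After reading 6 characters, M is in state p1.
(This kind of state-tracing is the core of the pumping-lemma construction: with 7 states, pigeonhole forces a repeat within the first 7 steps.)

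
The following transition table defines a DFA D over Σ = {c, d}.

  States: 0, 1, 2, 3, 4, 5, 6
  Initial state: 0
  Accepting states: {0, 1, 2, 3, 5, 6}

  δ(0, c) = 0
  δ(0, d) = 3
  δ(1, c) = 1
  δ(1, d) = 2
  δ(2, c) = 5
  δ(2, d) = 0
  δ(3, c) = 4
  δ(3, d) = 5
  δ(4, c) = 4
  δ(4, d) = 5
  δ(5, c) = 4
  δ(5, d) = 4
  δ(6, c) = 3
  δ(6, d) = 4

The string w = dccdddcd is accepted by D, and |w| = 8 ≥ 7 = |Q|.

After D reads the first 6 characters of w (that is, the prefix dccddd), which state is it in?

State sequence: 0 -d-> 3 -c-> 4 -c-> 4 -d-> 5 -d-> 4 -d-> 5

After reading 6 characters, D is in state 5.

5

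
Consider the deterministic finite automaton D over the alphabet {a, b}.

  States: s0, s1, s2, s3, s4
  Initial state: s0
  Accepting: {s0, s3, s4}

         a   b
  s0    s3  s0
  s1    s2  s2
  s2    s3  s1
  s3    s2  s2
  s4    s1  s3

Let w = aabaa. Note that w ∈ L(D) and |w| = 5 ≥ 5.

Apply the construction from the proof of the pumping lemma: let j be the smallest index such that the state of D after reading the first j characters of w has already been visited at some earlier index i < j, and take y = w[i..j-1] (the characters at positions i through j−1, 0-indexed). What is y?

ba

State sequence: s0 -a-> s3 -a-> s2 -b-> s1 -a-> s2 -a-> s3
First repeat at step 4: s2 was already visited.

So i = 2, j = 4, giving x = w[0:2] = aa, y = w[2:4] = ba, z = w[4:5] = a.
Check: |xy| = 4 ≤ 5 and |y| = 2 ≥ 1. Reading y takes D from s2 back to s2, so every xyⁱz is accepted.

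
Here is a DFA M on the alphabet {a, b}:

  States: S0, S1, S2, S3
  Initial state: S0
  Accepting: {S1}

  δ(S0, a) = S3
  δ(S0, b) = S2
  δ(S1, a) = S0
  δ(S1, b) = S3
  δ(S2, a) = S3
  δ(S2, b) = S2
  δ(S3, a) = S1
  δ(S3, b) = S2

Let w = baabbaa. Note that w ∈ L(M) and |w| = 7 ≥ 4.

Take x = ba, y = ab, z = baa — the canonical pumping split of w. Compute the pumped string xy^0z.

babaa

xy⁰z = xz = ba·baa = babaa.
Reading y = ab takes M from S3 back to S3, so after x the machine is still in S3, and z then leads to the accepting state S1. Hence babaa ∈ L(M).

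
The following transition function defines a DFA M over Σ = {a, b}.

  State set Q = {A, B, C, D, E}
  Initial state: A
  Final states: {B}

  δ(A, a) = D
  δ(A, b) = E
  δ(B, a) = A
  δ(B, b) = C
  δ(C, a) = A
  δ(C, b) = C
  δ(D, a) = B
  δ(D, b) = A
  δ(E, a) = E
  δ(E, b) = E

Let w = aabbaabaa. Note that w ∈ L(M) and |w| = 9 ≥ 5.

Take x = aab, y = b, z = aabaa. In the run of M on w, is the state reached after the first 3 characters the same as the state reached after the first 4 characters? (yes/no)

State sequence: A -a-> D -a-> B -b-> C -b-> C

After x (step 3): C. After xy (step 4): C.
They match, so y = b drives M around a cycle from C back to itself; pumping y any number of times keeps M in C before reading z, and xyⁱz ∈ L(M) for every i ≥ 0.

yes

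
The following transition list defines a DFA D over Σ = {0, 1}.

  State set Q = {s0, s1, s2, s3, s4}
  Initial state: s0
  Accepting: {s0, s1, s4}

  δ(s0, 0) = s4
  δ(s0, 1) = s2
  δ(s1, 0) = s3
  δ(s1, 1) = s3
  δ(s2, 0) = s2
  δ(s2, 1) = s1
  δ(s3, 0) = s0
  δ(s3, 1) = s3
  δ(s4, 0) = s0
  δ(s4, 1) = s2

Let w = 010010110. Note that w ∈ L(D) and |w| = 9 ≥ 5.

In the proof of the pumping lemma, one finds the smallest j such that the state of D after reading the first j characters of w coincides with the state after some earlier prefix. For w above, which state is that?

s2

State sequence: s0 -0-> s4 -1-> s2 -0-> s2 -0-> s2 -1-> s1 -0-> s3 -1-> s3 -1-> s3 -0-> s0
First repeat at step 3: s2 was already visited.

The earliest repeat is at step j = 3: D is in s2, which it already visited at step i = 2.
With |Q| = 5, pigeonhole forces a state repeat no later than step 5; the substring read between the first and second visits to that state can be pumped.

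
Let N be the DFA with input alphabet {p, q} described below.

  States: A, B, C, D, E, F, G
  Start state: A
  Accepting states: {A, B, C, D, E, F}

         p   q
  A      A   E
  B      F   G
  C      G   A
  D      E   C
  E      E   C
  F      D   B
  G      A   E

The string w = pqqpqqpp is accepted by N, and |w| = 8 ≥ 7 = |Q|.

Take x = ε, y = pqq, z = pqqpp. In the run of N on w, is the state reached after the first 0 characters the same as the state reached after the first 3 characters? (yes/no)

no

State sequence: A -p-> A -q-> E -q-> C

After x (step 0): A. After xy (step 3): C.
They differ (A ≠ C), so y is not a cycle from the state after x; this split is not the one the pumping-lemma construction produces, and pumping y need not keep the string in L(N).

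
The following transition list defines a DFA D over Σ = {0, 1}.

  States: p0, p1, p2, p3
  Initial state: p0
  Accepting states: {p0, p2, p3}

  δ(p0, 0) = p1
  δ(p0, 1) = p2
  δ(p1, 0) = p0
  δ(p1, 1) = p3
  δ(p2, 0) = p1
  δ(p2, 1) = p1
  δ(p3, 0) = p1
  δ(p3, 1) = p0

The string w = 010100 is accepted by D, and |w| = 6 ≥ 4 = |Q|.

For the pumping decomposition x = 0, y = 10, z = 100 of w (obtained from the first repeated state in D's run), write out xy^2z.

01010100

xy^2z = 0·10·10·100 = 01010100.
Reading y = 10 takes D from p1 back to p1, so after x·y·y the machine is still in p1, and z then leads to the accepting state p0. Hence 01010100 ∈ L(D).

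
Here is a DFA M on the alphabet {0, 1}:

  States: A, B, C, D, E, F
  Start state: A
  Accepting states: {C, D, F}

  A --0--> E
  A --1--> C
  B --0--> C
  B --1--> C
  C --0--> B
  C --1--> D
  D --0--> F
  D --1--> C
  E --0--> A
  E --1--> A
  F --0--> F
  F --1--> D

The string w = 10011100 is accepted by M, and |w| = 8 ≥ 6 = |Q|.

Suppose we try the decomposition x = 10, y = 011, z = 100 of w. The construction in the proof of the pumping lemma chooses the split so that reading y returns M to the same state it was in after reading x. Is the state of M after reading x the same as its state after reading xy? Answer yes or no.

no

Run of M on the first 5 characters of w = 1 0 0 1 1:
  step 0: A  (start)
  step 1: C  (read 1: A→C)
  step 2: B  (read 0: C→B)
  step 3: C  (read 0: B→C)
  step 4: D  (read 1: C→D)
  step 5: C  (read 1: D→C)

After x (step 2): B. After xy (step 5): C.
They differ (B ≠ C), so y is not a cycle from the state after x; this split is not the one the pumping-lemma construction produces, and pumping y need not keep the string in L(M).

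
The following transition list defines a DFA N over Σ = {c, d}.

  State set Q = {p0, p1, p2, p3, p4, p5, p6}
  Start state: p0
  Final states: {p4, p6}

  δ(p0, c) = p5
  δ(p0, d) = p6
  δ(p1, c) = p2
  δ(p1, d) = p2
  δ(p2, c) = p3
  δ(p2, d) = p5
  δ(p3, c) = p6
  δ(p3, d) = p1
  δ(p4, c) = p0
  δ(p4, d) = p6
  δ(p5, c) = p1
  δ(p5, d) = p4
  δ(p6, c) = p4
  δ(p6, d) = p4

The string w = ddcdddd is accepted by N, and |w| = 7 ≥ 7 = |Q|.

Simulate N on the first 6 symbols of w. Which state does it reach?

Run of N on the first 6 characters of w = d d c d d d:
  step 0: p0  (start)
  step 1: p6  (read d: p0→p6)
  step 2: p4  (read d: p6→p4)
  step 3: p0  (read c: p4→p0)
  step 4: p6  (read d: p0→p6)
  step 5: p4  (read d: p6→p4)
  step 6: p6  (read d: p4→p6)

After reading 6 characters, N is in state p6.

p6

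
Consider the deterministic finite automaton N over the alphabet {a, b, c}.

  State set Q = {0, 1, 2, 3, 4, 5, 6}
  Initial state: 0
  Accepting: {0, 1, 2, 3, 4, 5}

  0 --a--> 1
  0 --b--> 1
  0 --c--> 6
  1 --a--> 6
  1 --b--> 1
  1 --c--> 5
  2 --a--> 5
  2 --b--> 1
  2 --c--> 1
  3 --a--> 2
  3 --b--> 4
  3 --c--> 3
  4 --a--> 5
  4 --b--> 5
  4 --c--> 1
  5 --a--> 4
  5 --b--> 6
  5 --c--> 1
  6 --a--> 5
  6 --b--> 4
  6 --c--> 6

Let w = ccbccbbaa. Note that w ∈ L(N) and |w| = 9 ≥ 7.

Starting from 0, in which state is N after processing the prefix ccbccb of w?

Run of N on the first 6 characters of w = c c b c c b:
  step 0: 0  (start)
  step 1: 6  (read c: 0→6)
  step 2: 6  (read c: 6→6)
  step 3: 4  (read b: 6→4)
  step 4: 1  (read c: 4→1)
  step 5: 5  (read c: 1→5)
  step 6: 6  (read b: 5→6)

After reading 6 characters, N is in state 6.
(This kind of state-tracing is the core of the pumping-lemma construction: with 7 states, pigeonhole forces a repeat within the first 7 steps.)

6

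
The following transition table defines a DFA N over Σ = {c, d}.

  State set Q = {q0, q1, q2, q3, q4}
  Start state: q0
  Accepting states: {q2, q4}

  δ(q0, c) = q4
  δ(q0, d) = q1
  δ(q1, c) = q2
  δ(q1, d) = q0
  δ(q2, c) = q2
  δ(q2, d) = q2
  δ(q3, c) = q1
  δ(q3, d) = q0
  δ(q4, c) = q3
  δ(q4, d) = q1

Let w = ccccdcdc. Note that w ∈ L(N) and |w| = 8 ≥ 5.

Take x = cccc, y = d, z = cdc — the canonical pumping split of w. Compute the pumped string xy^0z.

cccccdc

xy⁰z = xz = cccc·cdc = cccccdc.
Reading y = d takes N from q2 back to q2, so after x the machine is still in q2, and z then leads to the accepting state q2. Hence cccccdc ∈ L(N).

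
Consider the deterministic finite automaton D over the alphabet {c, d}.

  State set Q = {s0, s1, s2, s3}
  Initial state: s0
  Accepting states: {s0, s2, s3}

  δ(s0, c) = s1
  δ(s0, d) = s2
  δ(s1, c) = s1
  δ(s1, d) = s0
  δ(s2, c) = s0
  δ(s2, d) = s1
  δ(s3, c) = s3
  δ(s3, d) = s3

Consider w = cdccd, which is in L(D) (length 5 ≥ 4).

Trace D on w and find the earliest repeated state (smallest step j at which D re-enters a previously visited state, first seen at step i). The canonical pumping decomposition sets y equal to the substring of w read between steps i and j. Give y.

Run of D on w = c d c c d:
  step 0: s0  (start)
  step 1: s1  (read c: s0→s1)
  step 2: s0  (read d: s1→s0)   ← first repeat (s0 seen earlier)
  step 3: s1  (read c: s0→s1)
  step 4: s1  (read c: s1→s1)
  step 5: s0  (read d: s1→s0)

So i = 0, j = 2, giving x = w[0:0] = ε, y = w[0:2] = cd, z = w[2:5] = ccd.
Check: |xy| = 2 ≤ 4 and |y| = 2 ≥ 1. Reading y takes D from s0 back to s0, so every xyⁱz is accepted.
Pumping length from the standard proof: p = 4 (the number of states). The repeated state found above gives |xy| = j ≤ 4 and |y| = j − i ≥ 1.

cd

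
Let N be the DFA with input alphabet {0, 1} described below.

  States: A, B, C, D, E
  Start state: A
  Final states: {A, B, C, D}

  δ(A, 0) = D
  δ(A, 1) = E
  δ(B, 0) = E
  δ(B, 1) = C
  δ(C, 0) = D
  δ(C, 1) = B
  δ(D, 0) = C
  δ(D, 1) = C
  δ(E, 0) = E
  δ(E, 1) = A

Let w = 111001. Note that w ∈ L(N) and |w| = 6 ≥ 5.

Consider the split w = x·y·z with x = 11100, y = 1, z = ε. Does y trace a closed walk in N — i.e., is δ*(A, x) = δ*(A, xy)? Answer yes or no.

Run of N on the first 6 characters of w = 1 1 1 0 0 1:
  step 0: A  (start)
  step 1: E  (read 1: A→E)
  step 2: A  (read 1: E→A)
  step 3: E  (read 1: A→E)
  step 4: E  (read 0: E→E)
  step 5: E  (read 0: E→E)
  step 6: A  (read 1: E→A)

After x (step 5): E. After xy (step 6): A.
They differ (E ≠ A), so y is not a cycle from the state after x; this split is not the one the pumping-lemma construction produces, and pumping y need not keep the string in L(N).

no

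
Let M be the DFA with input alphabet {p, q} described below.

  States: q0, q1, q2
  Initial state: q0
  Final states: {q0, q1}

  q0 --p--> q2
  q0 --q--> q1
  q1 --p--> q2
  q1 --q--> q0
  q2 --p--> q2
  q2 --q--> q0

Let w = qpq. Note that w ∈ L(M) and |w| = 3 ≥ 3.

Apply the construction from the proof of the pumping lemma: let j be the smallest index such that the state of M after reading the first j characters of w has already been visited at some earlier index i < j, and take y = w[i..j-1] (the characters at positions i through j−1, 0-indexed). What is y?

qpq

State sequence: q0 -q-> q1 -p-> q2 -q-> q0
First repeat at step 3: q0 was already visited.

So i = 0, j = 3, giving x = w[0:0] = ε, y = w[0:3] = qpq, z = w[3:3] = ε.
Check: |xy| = 3 ≤ 3 and |y| = 3 ≥ 1. Reading y takes M from q0 back to q0, so every xyⁱz is accepted.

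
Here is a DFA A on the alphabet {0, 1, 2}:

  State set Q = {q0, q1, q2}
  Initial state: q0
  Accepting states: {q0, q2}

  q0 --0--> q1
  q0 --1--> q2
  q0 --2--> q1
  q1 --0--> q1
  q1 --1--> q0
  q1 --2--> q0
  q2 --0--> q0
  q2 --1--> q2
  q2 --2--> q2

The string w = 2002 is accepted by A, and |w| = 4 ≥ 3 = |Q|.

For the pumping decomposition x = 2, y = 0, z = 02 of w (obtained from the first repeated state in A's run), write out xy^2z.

xy^2z = 2·0·0·02 = 20002.
Reading y = 0 takes A from q1 back to q1, so after x·y·y the machine is still in q1, and z then leads to the accepting state q0. Hence 20002 ∈ L(A).

20002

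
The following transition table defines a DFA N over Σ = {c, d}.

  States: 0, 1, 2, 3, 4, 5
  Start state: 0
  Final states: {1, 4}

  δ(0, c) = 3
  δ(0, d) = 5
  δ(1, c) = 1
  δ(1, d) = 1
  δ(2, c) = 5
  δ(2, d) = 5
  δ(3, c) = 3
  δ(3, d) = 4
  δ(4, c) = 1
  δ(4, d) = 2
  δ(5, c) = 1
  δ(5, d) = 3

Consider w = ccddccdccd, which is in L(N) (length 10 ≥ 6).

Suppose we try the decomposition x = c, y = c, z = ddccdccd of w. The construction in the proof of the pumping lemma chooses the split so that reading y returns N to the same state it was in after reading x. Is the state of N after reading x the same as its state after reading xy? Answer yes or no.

Run of N on the first 2 characters of w = c c:
  step 0: 0  (start)
  step 1: 3  (read c: 0→3)
  step 2: 3  (read c: 3→3)

After x (step 1): 3. After xy (step 2): 3.
They match, so y = c drives N around a cycle from 3 back to itself; pumping y any number of times keeps N in 3 before reading z, and xyⁱz ∈ L(N) for every i ≥ 0.

yes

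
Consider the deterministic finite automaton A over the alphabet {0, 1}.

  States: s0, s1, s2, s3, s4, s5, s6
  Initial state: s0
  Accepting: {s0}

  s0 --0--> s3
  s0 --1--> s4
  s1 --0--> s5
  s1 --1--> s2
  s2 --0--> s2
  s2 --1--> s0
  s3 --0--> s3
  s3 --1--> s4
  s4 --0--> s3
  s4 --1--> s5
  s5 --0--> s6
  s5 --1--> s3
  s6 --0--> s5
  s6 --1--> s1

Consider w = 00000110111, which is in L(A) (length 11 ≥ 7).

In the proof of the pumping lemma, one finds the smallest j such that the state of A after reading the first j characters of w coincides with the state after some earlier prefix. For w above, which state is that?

State sequence: s0 -0-> s3 -0-> s3 -0-> s3 -0-> s3 -0-> s3 -1-> s4 -1-> s5 -0-> s6 -1-> s1 -1-> s2 -1-> s0
First repeat at step 2: s3 was already visited.

The earliest repeat is at step j = 2: A is in s3, which it already visited at step i = 1.
With |Q| = 7, pigeonhole forces a state repeat no later than step 7; the substring read between the first and second visits to that state can be pumped.

s3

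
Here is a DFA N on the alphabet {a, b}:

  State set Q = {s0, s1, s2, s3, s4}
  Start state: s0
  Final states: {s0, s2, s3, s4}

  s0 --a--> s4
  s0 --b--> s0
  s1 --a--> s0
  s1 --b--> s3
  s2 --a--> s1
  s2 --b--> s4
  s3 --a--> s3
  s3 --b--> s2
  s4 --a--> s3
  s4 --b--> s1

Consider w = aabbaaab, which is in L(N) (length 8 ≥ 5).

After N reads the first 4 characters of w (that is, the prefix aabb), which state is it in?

State sequence: s0 -a-> s4 -a-> s3 -b-> s2 -b-> s4

After reading 4 characters, N is in state s4.
(This kind of state-tracing is the core of the pumping-lemma construction: with 5 states, pigeonhole forces a repeat within the first 5 steps.)

s4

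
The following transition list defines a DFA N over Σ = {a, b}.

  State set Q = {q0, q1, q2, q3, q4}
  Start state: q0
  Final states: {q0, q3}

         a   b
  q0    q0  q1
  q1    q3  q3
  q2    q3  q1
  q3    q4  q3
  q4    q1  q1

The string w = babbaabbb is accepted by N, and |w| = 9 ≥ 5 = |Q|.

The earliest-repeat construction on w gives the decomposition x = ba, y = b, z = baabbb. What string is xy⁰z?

babaabbb

xy⁰z = xz = ba·baabbb = babaabbb.
Reading y = b takes N from q3 back to q3, so after x the machine is still in q3, and z then leads to the accepting state q3. Hence babaabbb ∈ L(N).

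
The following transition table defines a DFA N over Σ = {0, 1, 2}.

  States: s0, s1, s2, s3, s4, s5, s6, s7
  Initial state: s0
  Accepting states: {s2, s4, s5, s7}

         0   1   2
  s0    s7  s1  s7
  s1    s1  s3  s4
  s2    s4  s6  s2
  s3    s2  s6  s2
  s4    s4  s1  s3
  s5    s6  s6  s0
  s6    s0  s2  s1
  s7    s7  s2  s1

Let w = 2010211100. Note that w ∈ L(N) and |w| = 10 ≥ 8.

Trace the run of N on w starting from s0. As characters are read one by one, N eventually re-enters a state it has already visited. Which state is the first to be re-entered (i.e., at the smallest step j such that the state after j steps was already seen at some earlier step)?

State sequence: s0 -2-> s7 -0-> s7 -1-> s2 -0-> s4 -2-> s3 -1-> s6 -1-> s2 -1-> s6 -0-> s0 -0-> s7
First repeat at step 2: s7 was already visited.

The earliest repeat is at step j = 2: N is in s7, which it already visited at step i = 1.
The DFA has 8 states, so the proof of the pumping lemma guarantees a repeated state among the first 8+1 visited; the segment between the two visits is the pumpable y.

s7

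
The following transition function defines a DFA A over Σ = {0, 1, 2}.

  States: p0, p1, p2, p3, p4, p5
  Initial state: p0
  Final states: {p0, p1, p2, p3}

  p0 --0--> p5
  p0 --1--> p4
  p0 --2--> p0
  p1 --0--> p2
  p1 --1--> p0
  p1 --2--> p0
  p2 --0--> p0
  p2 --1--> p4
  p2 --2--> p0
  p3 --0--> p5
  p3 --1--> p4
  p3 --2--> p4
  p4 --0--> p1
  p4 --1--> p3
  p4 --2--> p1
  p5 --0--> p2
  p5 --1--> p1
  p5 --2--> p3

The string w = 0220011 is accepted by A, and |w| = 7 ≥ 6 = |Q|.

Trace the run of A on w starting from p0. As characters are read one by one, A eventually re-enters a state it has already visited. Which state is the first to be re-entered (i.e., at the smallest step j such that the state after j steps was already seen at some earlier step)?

p4

Run of A on w = 0 2 2 0 0 1 1:
  step 0: p0  (start)
  step 1: p5  (read 0: p0→p5)
  step 2: p3  (read 2: p5→p3)
  step 3: p4  (read 2: p3→p4)
  step 4: p1  (read 0: p4→p1)
  step 5: p2  (read 0: p1→p2)
  step 6: p4  (read 1: p2→p4)   ← first repeat (p4 seen earlier)
  step 7: p3  (read 1: p4→p3)

The earliest repeat is at step j = 6: A is in p4, which it already visited at step i = 3.
With |Q| = 6, pigeonhole forces a state repeat no later than step 6; the substring read between the first and second visits to that state can be pumped.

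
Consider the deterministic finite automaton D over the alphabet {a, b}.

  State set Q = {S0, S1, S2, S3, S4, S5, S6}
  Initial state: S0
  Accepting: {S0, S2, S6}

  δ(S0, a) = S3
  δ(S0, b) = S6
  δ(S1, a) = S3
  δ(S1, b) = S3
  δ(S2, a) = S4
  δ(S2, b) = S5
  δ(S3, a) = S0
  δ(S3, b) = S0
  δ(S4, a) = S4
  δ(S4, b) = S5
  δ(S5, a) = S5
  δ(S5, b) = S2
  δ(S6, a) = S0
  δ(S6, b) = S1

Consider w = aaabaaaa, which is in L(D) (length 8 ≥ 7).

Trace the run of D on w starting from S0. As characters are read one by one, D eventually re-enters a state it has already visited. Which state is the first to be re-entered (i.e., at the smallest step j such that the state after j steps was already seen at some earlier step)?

State sequence: S0 -a-> S3 -a-> S0 -a-> S3 -b-> S0 -a-> S3 -a-> S0 -a-> S3 -a-> S0
First repeat at step 2: S0 was already visited.

The earliest repeat is at step j = 2: D is in S0, which it already visited at step i = 0.
With |Q| = 7, pigeonhole forces a state repeat no later than step 7; the substring read between the first and second visits to that state can be pumped.

S0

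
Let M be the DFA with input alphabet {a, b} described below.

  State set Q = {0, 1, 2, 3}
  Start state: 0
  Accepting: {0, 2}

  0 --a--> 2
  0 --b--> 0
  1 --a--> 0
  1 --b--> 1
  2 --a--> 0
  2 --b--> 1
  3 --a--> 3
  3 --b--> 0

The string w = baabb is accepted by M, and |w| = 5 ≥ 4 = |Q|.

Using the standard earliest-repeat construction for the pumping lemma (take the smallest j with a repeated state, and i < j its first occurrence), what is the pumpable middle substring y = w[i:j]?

b

State sequence: 0 -b-> 0 -a-> 2 -a-> 0 -b-> 0 -b-> 0
First repeat at step 1: 0 was already visited.

So i = 0, j = 1, giving x = w[0:0] = ε, y = w[0:1] = b, z = w[1:5] = aabb.
Check: |xy| = 1 ≤ 4 and |y| = 1 ≥ 1. Reading y takes M from 0 back to 0, so every xyⁱz is accepted.
With |Q| = 4, pigeonhole forces a state repeat no later than step 4; the substring read between the first and second visits to that state can be pumped.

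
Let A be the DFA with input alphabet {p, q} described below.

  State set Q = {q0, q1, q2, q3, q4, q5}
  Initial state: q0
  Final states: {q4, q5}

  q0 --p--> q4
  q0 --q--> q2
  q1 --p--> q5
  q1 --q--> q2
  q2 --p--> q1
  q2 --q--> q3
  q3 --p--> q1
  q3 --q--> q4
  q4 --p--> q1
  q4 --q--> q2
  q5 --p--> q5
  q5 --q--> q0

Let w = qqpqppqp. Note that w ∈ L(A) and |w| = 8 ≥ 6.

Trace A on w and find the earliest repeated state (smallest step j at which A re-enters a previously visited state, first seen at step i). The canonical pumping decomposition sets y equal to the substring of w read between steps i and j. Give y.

State sequence: q0 -q-> q2 -q-> q3 -p-> q1 -q-> q2 -p-> q1 -p-> q5 -q-> q0 -p-> q4
First repeat at step 4: q2 was already visited.

So i = 1, j = 4, giving x = w[0:1] = q, y = w[1:4] = qpq, z = w[4:8] = ppqp.
Check: |xy| = 4 ≤ 6 and |y| = 3 ≥ 1. Reading y takes A from q2 back to q2, so every xyⁱz is accepted.
The DFA has 6 states, so the proof of the pumping lemma guarantees a repeated state among the first 6+1 visited; the segment between the two visits is the pumpable y.

qpq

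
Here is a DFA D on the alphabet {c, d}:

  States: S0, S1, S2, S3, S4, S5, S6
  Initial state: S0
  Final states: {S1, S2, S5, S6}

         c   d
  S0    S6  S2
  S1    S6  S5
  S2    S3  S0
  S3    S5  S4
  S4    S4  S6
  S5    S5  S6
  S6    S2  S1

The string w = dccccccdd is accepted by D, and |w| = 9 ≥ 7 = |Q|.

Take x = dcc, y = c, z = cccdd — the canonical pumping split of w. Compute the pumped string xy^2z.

xy^2z = dcc·c·c·cccdd = dcccccccdd.
Reading y = c takes D from S5 back to S5, so after x·y·y the machine is still in S5, and z then leads to the accepting state S1. Hence dcccccccdd ∈ L(D).

dcccccccdd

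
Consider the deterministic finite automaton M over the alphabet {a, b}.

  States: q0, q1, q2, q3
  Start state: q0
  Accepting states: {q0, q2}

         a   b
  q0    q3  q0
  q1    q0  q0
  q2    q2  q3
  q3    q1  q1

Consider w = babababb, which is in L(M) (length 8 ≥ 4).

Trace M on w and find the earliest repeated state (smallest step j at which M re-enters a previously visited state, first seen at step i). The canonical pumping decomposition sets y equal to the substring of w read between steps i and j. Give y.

State sequence: q0 -b-> q0 -a-> q3 -b-> q1 -a-> q0 -b-> q0 -a-> q3 -b-> q1 -b-> q0
First repeat at step 1: q0 was already visited.

So i = 0, j = 1, giving x = w[0:0] = ε, y = w[0:1] = b, z = w[1:8] = abababb.
Check: |xy| = 1 ≤ 4 and |y| = 1 ≥ 1. Reading y takes M from q0 back to q0, so every xyⁱz is accepted.

b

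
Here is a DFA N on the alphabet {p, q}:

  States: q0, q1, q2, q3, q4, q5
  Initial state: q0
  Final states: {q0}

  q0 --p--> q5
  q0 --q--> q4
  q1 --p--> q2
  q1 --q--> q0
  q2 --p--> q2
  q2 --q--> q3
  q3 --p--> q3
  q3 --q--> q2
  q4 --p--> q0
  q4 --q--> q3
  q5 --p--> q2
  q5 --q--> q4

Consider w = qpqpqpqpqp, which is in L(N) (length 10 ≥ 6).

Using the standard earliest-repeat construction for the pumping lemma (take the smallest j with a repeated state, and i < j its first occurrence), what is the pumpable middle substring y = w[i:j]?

qp

State sequence: q0 -q-> q4 -p-> q0 -q-> q4 -p-> q0 -q-> q4 -p-> q0 -q-> q4 -p-> q0 -q-> q4 -p-> q0
First repeat at step 2: q0 was already visited.

So i = 0, j = 2, giving x = w[0:0] = ε, y = w[0:2] = qp, z = w[2:10] = qpqpqpqp.
Check: |xy| = 2 ≤ 6 and |y| = 2 ≥ 1. Reading y takes N from q0 back to q0, so every xyⁱz is accepted.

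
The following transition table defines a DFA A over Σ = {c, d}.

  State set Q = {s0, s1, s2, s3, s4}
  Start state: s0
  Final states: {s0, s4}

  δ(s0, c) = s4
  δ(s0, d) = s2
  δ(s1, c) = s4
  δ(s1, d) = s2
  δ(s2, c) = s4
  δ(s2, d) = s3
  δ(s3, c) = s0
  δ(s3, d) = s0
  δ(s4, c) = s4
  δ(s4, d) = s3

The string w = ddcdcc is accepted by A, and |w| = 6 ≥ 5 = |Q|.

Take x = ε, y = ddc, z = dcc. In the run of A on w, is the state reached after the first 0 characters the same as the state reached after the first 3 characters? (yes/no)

Run of A on the first 3 characters of w = d d c:
  step 0: s0  (start)
  step 1: s2  (read d: s0→s2)
  step 2: s3  (read d: s2→s3)
  step 3: s0  (read c: s3→s0)

After x (step 0): s0. After xy (step 3): s0.
They match, so y = ddc drives A around a cycle from s0 back to itself; pumping y any number of times keeps A in s0 before reading z, and xyⁱz ∈ L(A) for every i ≥ 0.

yes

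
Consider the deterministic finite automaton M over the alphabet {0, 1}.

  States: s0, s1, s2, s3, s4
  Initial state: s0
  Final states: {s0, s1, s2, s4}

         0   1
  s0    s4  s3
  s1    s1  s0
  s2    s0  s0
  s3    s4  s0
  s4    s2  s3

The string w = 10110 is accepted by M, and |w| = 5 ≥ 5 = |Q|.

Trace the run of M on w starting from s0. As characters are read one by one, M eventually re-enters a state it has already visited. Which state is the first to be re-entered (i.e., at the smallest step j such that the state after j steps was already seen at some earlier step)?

State sequence: s0 -1-> s3 -0-> s4 -1-> s3 -1-> s0 -0-> s4
First repeat at step 3: s3 was already visited.

The earliest repeat is at step j = 3: M is in s3, which it already visited at step i = 1.
The DFA has 5 states, so the proof of the pumping lemma guarantees a repeated state among the first 5+1 visited; the segment between the two visits is the pumpable y.

s3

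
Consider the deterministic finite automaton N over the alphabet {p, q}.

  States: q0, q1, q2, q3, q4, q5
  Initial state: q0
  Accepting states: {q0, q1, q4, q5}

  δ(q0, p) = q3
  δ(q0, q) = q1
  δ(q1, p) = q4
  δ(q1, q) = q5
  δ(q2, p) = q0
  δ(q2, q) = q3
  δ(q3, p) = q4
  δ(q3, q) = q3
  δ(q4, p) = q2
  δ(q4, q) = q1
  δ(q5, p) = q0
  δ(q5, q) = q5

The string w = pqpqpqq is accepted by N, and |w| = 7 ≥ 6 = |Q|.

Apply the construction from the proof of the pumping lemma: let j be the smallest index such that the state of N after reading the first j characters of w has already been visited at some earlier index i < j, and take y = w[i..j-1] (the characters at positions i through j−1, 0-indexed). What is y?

Run of N on w = p q p q p q q:
  step 0: q0  (start)
  step 1: q3  (read p: q0→q3)
  step 2: q3  (read q: q3→q3)   ← first repeat (q3 seen earlier)
  step 3: q4  (read p: q3→q4)
  step 4: q1  (read q: q4→q1)
  step 5: q4  (read p: q1→q4)
  step 6: q1  (read q: q4→q1)
  step 7: q5  (read q: q1→q5)

So i = 1, j = 2, giving x = w[0:1] = p, y = w[1:2] = q, z = w[2:7] = pqpqq.
Check: |xy| = 2 ≤ 6 and |y| = 1 ≥ 1. Reading y takes N from q3 back to q3, so every xyⁱz is accepted.
With |Q| = 6, pigeonhole forces a state repeat no later than step 6; the substring read between the first and second visits to that state can be pumped.

q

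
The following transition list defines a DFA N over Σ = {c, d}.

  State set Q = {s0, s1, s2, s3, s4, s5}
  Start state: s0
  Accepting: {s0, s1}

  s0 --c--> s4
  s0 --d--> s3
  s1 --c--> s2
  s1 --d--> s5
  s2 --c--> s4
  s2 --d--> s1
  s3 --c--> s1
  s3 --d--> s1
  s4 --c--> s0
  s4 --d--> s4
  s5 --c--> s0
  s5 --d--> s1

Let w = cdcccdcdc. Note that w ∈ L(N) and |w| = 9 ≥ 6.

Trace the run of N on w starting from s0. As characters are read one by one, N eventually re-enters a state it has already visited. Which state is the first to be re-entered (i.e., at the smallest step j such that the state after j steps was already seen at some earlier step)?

Run of N on w = c d c c c d c d c:
  step 0: s0  (start)
  step 1: s4  (read c: s0→s4)
  step 2: s4  (read d: s4→s4)   ← first repeat (s4 seen earlier)
  step 3: s0  (read c: s4→s0)
  step 4: s4  (read c: s0→s4)
  step 5: s0  (read c: s4→s0)
  step 6: s3  (read d: s0→s3)
  step 7: s1  (read c: s3→s1)
  step 8: s5  (read d: s1→s5)
  step 9: s0  (read c: s5→s0)

The earliest repeat is at step j = 2: N is in s4, which it already visited at step i = 1.
Since N has 6 states, any run of length ≥ 6 visits 6+1 states, so by pigeonhole some state repeats within the first 6 steps — that repeat gives the pumpable loop.

s4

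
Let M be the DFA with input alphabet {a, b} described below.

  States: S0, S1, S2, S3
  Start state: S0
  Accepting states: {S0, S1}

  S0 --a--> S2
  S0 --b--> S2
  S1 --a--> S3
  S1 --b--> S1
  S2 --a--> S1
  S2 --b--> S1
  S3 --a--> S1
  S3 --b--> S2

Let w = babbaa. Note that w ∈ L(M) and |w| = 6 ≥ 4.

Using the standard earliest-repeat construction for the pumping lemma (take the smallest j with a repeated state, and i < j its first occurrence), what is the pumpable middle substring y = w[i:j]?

State sequence: S0 -b-> S2 -a-> S1 -b-> S1 -b-> S1 -a-> S3 -a-> S1
First repeat at step 3: S1 was already visited.

So i = 2, j = 3, giving x = w[0:2] = ba, y = w[2:3] = b, z = w[3:6] = baa.
Check: |xy| = 3 ≤ 4 and |y| = 1 ≥ 1. Reading y takes M from S1 back to S1, so every xyⁱz is accepted.

b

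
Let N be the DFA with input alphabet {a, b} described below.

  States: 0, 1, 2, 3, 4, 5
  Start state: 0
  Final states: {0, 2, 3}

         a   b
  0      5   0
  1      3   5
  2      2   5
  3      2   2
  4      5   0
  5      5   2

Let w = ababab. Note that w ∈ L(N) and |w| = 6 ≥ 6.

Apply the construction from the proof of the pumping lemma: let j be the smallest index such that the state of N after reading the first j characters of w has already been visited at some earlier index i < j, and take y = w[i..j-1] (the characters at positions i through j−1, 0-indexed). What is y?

State sequence: 0 -a-> 5 -b-> 2 -a-> 2 -b-> 5 -a-> 5 -b-> 2
First repeat at step 3: 2 was already visited.

So i = 2, j = 3, giving x = w[0:2] = ab, y = w[2:3] = a, z = w[3:6] = bab.
Check: |xy| = 3 ≤ 6 and |y| = 1 ≥ 1. Reading y takes N from 2 back to 2, so every xyⁱz is accepted.
The DFA has 6 states, so the proof of the pumping lemma guarantees a repeated state among the first 6+1 visited; the segment between the two visits is the pumpable y.

a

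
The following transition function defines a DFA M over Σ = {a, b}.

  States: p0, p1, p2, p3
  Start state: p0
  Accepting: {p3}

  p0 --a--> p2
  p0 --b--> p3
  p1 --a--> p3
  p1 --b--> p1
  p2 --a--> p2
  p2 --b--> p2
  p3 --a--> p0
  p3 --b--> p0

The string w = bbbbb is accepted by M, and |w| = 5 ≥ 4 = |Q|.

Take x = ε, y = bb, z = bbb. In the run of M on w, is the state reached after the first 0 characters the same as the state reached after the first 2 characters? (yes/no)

State sequence: p0 -b-> p3 -b-> p0

After x (step 0): p0. After xy (step 2): p0.
They match, so y = bb drives M around a cycle from p0 back to itself; pumping y any number of times keeps M in p0 before reading z, and xyⁱz ∈ L(M) for every i ≥ 0.

yes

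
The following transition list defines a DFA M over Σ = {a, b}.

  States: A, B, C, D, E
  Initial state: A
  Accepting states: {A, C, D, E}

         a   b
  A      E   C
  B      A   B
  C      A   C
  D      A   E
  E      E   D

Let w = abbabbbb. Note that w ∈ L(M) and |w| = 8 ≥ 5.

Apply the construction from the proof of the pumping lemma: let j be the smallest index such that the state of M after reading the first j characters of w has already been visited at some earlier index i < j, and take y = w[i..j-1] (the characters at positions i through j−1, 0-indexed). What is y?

State sequence: A -a-> E -b-> D -b-> E -a-> E -b-> D -b-> E -b-> D -b-> E
First repeat at step 3: E was already visited.

So i = 1, j = 3, giving x = w[0:1] = a, y = w[1:3] = bb, z = w[3:8] = abbbb.
Check: |xy| = 3 ≤ 5 and |y| = 2 ≥ 1. Reading y takes M from E back to E, so every xyⁱz is accepted.
The DFA has 5 states, so the proof of the pumping lemma guarantees a repeated state among the first 5+1 visited; the segment between the two visits is the pumpable y.

bb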